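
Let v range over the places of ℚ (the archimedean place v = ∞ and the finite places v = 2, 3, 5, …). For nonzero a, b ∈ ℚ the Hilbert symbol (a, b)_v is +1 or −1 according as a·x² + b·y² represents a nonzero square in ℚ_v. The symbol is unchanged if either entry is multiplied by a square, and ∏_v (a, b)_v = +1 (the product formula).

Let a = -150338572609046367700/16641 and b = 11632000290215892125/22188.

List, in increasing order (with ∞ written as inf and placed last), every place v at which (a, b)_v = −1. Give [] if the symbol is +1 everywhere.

[2, 3, 5, 29, 31, 41]

(a, b) ≡ (-258013, 438495) mod (ℚ^×)²; places V = {2, 3, 5, 7, 11, 17, 23, 29, 31, 41, 43, 47, ∞}.
(a,b)_3: α=-2, u≡2; β=-1, v≡2 (mod 3); (2|3)=-1, (2|3)=-1; sign (−1)^0·-1^-1·-1^-2 = -1.
(a,b)_5: α=2, u≡2; β=3, v≡4 (mod 5); (2|5)=-1, (4|5)=+1; sign (−1)^0·-1^3·+1^2 = -1.
(a,b)_31: α=1, u≡1; β=1, v≡25 (mod 31); (1|31)=+1, (25|31)=+1; sign (−1)^1·+1^1·+1^1 = -1.
(a,b)_7: α=3, u≡5; β=2, v≡1 (mod 7); (5|7)=-1, (1|7)=+1; sign (−1)^0·-1^2·+1^3 = +1.
(a,b)_∞: sgn(-258013)=−, sgn(438495)=+, so +1.
(a,b)_23: α=2, u≡18; β=1, v≡11 (mod 23); (18|23)=+1, (11|23)=-1; sign (−1)^0·+1^1·-1^2 = +1.
(a,b)_17: α=0, u≡16; β=2, v≡11 (mod 17); (16|17)=+1, (11|17)=-1; sign (−1)^0·+1^2·-1^0 = +1.
(a,b)_29: α=3, u≡7; β=2, v≡8 (mod 29); (7|29)=+1, (8|29)=-1; sign (−1)^0·+1^2·-1^3 = -1.
(a,b)_43: α=-2, u≡27; β=-2, v≡10 (mod 43); (27|43)=-1, (10|43)=+1; sign (−1)^0·-1^-2·+1^-2 = +1.
(a,b)_47: α=2, u≡8; β=2, v≡7 (mod 47); (8|47)=+1, (7|47)=+1; sign (−1)^0·+1^2·+1^2 = +1.
(a,b)_2: α=2, β=-2; u≡3, v≡7 (mod 8); ε(u)ε(v)=1·1, αω(v)=2·0, βω(u)=-2·1; sum ≡ 1  ⇒  -1.
(a,b)_41: α=1, u≡1; β=1, v≡26 (mod 41); (1|41)=+1, (26|41)=-1; sign (−1)^0·+1^1·-1^1 = -1.
(a,b)_11: α=2, u≡9; β=2, v≡8 (mod 11); (9|11)=+1, (8|11)=-1; sign (−1)^0·+1^2·-1^2 = +1.
Ram(-258013, 438495) = {2, 3, 5, 29, 31, 41}; no ℚ_2-point on the conic.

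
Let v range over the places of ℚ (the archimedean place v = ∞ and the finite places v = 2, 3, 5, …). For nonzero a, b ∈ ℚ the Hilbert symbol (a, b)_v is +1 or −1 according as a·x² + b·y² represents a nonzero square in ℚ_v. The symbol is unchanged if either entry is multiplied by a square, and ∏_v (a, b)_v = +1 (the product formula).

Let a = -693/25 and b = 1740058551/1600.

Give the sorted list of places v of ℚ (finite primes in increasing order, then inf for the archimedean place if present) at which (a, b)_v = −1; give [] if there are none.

(a, b) ≡ (-77, 3945711) mod (ℚ^×)²; places V = {2, 3, 5, 7, 11, 19, 29, 31, ∞}.
(a,b)_7: α=1, u≡5; β=3, v≡6 (mod 7); (5|7)=-1, (6|7)=-1; sign (−1)^1·-1^3·-1^1 = -1.
(a,b)_11: α=1, u≡1; β=1, v≡7 (mod 11); (1|11)=+1, (7|11)=-1; sign (−1)^1·+1^1·-1^1 = +1.
(a,b)_5: α=-2, u≡2; β=-2, v≡4 (mod 5); (2|5)=-1, (4|5)=+1; sign (−1)^0·-1^-2·+1^-2 = +1.
(a,b)_19: α=0, u≡8; β=1, v≡18 (mod 19); (8|19)=-1, (18|19)=-1; sign (−1)^0·-1^1·-1^0 = -1.
(a,b)_3: α=2, u≡1; β=3, v≡1 (mod 3); (1|3)=+1, (1|3)=+1; sign (−1)^0·+1^3·+1^2 = +1.
(a,b)_∞: sgn(-77)=−, sgn(3945711)=+, so +1.
(a,b)_2: α=0, β=-6; u≡3, v≡7 (mod 8); ε(u)ε(v)=1·1, αω(v)=0·0, βω(u)=-6·1; sum ≡ 1  ⇒  -1.
(a,b)_31: α=0, u≡7; β=1, v≡21 (mod 31); (7|31)=+1, (21|31)=-1; sign (−1)^0·+1^1·-1^0 = +1.
(a,b)_29: α=0, u≡21; β=1, v≡24 (mod 29); (21|29)=-1, (24|29)=+1; sign (−1)^0·-1^1·+1^0 = -1.
|Ram(-77, 3945711)| = 4, even; anisotropic at {2, 7, 19, 29}.

[2, 7, 19, 29]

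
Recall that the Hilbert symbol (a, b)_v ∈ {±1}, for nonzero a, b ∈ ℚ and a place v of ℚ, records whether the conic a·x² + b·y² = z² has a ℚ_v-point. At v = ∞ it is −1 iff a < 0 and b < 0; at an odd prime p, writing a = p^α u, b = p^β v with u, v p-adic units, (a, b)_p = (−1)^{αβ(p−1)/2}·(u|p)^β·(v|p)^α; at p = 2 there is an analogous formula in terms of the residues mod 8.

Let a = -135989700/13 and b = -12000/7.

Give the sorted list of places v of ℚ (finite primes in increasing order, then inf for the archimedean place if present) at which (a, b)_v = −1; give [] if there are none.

Mod squares: a ≡ -429, b ≡ -210. Check v ∈ {∞, 2, 3, 5, 7, 11, 13, 29}.
v=∞: -429 < 0 and -210 < 0  ⇒  (a,b)_∞ = -1.
v=2: v_2(a)=2, v_2(b)=5; units ≡ 3, 7 (mod 8); ε·ε+αω+βω = 1·1+2·0+5·1 ≡ 0  ⇒  (a,b)_2 = +1.
v=11: a=11^1·(≡1), b=11^0·(≡8) mod 11; (1|11)=+1, (8|11)=-1; (−1)^{1·0·5}·(+1)^0·(-1)^1 = -1.
v=29: a=29^2·(≡7), b=29^0·(≡5) mod 29; (7|29)=+1, (5|29)=+1; (−1)^{2·0·14}·(+1)^0·(+1)^2 = +1.
v=13: a=13^-1·(≡11), b=13^0·(≡11) mod 13; (11|13)=-1, (11|13)=-1; (−1)^{-1·0·6}·(-1)^0·(-1)^-1 = -1.
v=7: a=7^2·(≡3), b=7^-1·(≡5) mod 7; (3|7)=-1, (5|7)=-1; (−1)^{2·-1·3}·(-1)^-1·(-1)^2 = -1.
v=5: a=5^2·(≡4), b=5^3·(≡2) mod 5; (4|5)=+1, (2|5)=-1; (−1)^{2·3·2}·(+1)^3·(-1)^2 = +1.
v=3: a=3^1·(≡1), b=3^1·(≡2) mod 3; (1|3)=+1, (2|3)=-1; (−1)^{1·1·1}·(+1)^1·(-1)^1 = +1.
|Ram(-429, -210)| = 4, even; anisotropic at {7, 11, 13, ∞}.

[7, 11, 13, inf]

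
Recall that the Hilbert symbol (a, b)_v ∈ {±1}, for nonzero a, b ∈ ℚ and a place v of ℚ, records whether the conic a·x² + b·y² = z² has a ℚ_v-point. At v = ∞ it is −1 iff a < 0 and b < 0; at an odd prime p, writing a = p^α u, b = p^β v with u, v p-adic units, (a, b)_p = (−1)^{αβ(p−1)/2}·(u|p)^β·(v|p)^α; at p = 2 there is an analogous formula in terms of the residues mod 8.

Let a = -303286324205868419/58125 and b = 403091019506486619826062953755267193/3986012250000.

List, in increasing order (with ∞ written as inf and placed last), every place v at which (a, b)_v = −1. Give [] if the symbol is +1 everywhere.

[3, 13, 17, 31, 37, 43]

(a, b) ≡ (-67983, 8177) mod (ℚ^×)²; places V = {2, 3, 5, 7, 11, 13, 17, 31, 37, 41, 43, 47, 53, ∞}.
(a,b)_2: α=0, β=-4; u≡1, v≡1 (mod 8); ε(u)ε(v)=0·0, αω(v)=0·0, βω(u)=-4·0; sum ≡ 0  ⇒  +1.
(a,b)_31: α=-1, u≡9; β=2, v≡12 (mod 31); (9|31)=+1, (12|31)=-1; sign (−1)^0·+1^2·-1^-1 = -1.
(a,b)_5: α=-4, u≡2; β=-6, v≡2 (mod 5); (2|5)=-1, (2|5)=-1; sign (−1)^0·-1^-6·-1^-4 = +1.
(a,b)_41: α=0, u≡23; β=2, v≡39 (mod 41); (23|41)=+1, (39|41)=+1; sign (−1)^0·+1^2·+1^0 = +1.
(a,b)_43: α=1, u≡17; β=2, v≡8 (mod 43); (17|43)=+1, (8|43)=-1; sign (−1)^0·+1^2·-1^1 = -1.
(a,b)_17: α=3, u≡8; β=5, v≡6 (mod 17); (8|17)=+1, (6|17)=-1; sign (−1)^0·+1^5·-1^3 = -1.
(a,b)_7: α=0, u≡1; β=2, v≡2 (mod 7); (1|7)=+1, (2|7)=+1; sign (−1)^0·+1^2·+1^0 = +1.
(a,b)_∞: sgn(-67983)=−, sgn(8177)=+, so +1.
(a,b)_11: α=0, u≡2; β=-6, v≡4 (mod 11); (2|11)=-1, (4|11)=+1; sign (−1)^0·-1^-6·+1^0 = +1.
(a,b)_3: α=-1, u≡1; β=-2, v≡2 (mod 3); (1|3)=+1, (2|3)=-1; sign (−1)^0·+1^-2·-1^-1 = -1.
(a,b)_47: α=2, u≡40; β=2, v≡29 (mod 47); (40|47)=-1, (29|47)=-1; sign (−1)^0·-1^2·-1^2 = +1.
(a,b)_13: α=2, u≡5; β=3, v≡7 (mod 13); (5|13)=-1, (7|13)=-1; sign (−1)^0·-1^3·-1^2 = -1.
(a,b)_37: α=2, u≡18; β=3, v≡27 (mod 37); (18|37)=-1, (27|37)=+1; sign (−1)^0·-1^3·+1^2 = -1.
(a,b)_53: α=2, u≡36; β=4, v≡28 (mod 53); (36|53)=+1, (28|53)=+1; sign (−1)^0·+1^4·+1^2 = +1.
|Ram(-67983, 8177)| = 6, even; anisotropic at {3, 13, 17, 31, 37, 43}.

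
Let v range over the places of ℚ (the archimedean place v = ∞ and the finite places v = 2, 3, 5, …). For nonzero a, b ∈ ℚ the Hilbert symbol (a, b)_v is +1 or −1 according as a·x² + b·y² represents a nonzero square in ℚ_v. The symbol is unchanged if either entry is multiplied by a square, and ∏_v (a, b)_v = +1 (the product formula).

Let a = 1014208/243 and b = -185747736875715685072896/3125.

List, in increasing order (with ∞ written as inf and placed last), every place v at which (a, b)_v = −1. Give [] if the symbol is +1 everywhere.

Mod squares: a ≡ 47541, b ≡ -151905. Check v ∈ {∞, 2, 3, 5, 13, 19, 23, 41, 53}.
v=19: a=19^0·(≡3), b=19^1·(≡1) mod 19; (3|19)=-1, (1|19)=+1; (−1)^{0·1·9}·(-1)^1·(+1)^0 = -1.
v=∞: 47541 > 0 and -151905 < 0  ⇒  (a,b)_∞ = +1.
v=3: a=3^-5·(≡1), b=3^1·(≡2) mod 3; (1|3)=+1, (2|3)=-1; (−1)^{-5·1·1}·(+1)^1·(-1)^-5 = +1.
v=5: a=5^0·(≡1), b=5^-5·(≡4) mod 5; (1|5)=+1, (4|5)=+1; (−1)^{0·-5·2}·(+1)^-5·(+1)^0 = +1.
v=53: a=53^1·(≡36), b=53^4·(≡49) mod 53; (36|53)=+1, (49|53)=+1; (−1)^{1·4·26}·(+1)^4·(+1)^1 = +1.
v=2: v_2(a)=6, v_2(b)=14; units ≡ 5, 7 (mod 8); ε·ε+αω+βω = 0·1+6·0+14·1 ≡ 0  ⇒  (a,b)_2 = +1.
v=13: a=13^1·(≡9), b=13^3·(≡2) mod 13; (9|13)=+1, (2|13)=-1; (−1)^{1·3·6}·(+1)^3·(-1)^1 = -1.
v=41: a=41^0·(≡3), b=41^1·(≡11) mod 41; (3|41)=-1, (11|41)=-1; (−1)^{0·1·20}·(-1)^1·(-1)^0 = -1.
v=23: a=23^1·(≡11), b=23^4·(≡7) mod 23; (11|23)=-1, (7|23)=-1; (−1)^{1·4·11}·(-1)^4·(-1)^1 = -1.
(47541, -151905 / ℚ) ramifies at {13, 19, 23, 41}: a division algebra.

[13, 19, 23, 41]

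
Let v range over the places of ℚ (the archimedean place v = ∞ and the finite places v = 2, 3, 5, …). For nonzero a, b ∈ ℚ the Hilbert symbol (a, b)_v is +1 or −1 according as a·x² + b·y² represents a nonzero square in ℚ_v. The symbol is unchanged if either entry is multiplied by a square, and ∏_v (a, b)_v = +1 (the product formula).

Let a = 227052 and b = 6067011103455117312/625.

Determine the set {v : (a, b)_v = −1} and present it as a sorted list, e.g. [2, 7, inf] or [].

[2, 17, 41, 53]

(a, b) ≡ (6307, 258587) mod (ℚ^×)²; places V = {2, 3, 5, 7, 17, 41, 53, ∞}.
(a,b)_41: α=0, u≡35; β=1, v≡3 (mod 41); (35|41)=-1, (3|41)=-1; sign (−1)^0·-1^1·-1^0 = -1.
(a,b)_∞: sgn(6307)=+, sgn(258587)=+, so +1.
(a,b)_5: α=0, u≡2; β=-4, v≡2 (mod 5); (2|5)=-1, (2|5)=-1; sign (−1)^0·-1^-4·-1^0 = +1.
(a,b)_3: α=2, u≡1; β=2, v≡2 (mod 3); (1|3)=+1, (2|3)=-1; sign (−1)^0·+1^2·-1^2 = +1.
(a,b)_7: α=1, u≡5; β=3, v≡2 (mod 7); (5|7)=-1, (2|7)=+1; sign (−1)^1·-1^3·+1^1 = +1.
(a,b)_2: α=2, β=16; u≡3, v≡3 (mod 8); ε(u)ε(v)=1·1, αω(v)=2·1, βω(u)=16·1; sum ≡ 1  ⇒  -1.
(a,b)_17: α=1, u≡11; β=3, v≡13 (mod 17); (11|17)=-1, (13|17)=+1; sign (−1)^0·-1^3·+1^1 = -1.
(a,b)_53: α=1, u≡44; β=3, v≡21 (mod 53); (44|53)=+1, (21|53)=-1; sign (−1)^0·+1^3·-1^1 = -1.
Ram(6307, 258587) = {2, 17, 41, 53}; no ℚ_2-point on the conic.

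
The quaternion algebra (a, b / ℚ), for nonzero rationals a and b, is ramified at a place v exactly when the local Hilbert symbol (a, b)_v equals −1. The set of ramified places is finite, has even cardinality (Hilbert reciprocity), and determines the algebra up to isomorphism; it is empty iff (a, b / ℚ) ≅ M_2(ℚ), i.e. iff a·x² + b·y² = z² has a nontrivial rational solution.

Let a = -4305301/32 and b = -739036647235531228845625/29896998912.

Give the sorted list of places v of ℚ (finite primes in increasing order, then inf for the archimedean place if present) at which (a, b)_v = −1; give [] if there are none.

[11, 13, 17, inf]

(a, b) ≡ (-71162, -60214) mod (ℚ^×)²; places V = {2, 3, 5, 7, 11, 13, 17, 23, 29, ∞}.
(a,b)_7: α=1, u≡3; β=7, v≡4 (mod 7); (3|7)=-1, (4|7)=+1; sign (−1)^1·-1^7·+1^1 = +1.
(a,b)_23: α=1, u≡19; β=3, v≡8 (mod 23); (19|23)=-1, (8|23)=+1; sign (−1)^1·-1^3·+1^1 = +1.
(a,b)_11: α=2, u≡7; β=-1, v≡3 (mod 11); (7|11)=-1, (3|11)=+1; sign (−1)^0·-1^-1·+1^2 = -1.
(a,b)_3: α=0, u≡1; β=-4, v≡2 (mod 3); (1|3)=+1, (2|3)=-1; sign (−1)^0·+1^-4·-1^0 = +1.
(a,b)_∞: sgn(-71162)=−, sgn(-60214)=−, so -1.
(a,b)_2: α=-5, β=-25; u≡3, v≡5 (mod 8); ε(u)ε(v)=1·0, αω(v)=-5·1, βω(u)=-25·1; sum ≡ 0  ⇒  +1.
(a,b)_29: α=0, u≡13; β=2, v≡8 (mod 29); (13|29)=+1, (8|29)=-1; sign (−1)^0·+1^2·-1^0 = +1.
(a,b)_13: α=1, u≡4; β=4, v≡11 (mod 13); (4|13)=+1, (11|13)=-1; sign (−1)^0·+1^4·-1^1 = -1.
(a,b)_5: α=0, u≡2; β=4, v≡1 (mod 5); (2|5)=-1, (1|5)=+1; sign (−1)^0·-1^4·+1^0 = +1.
(a,b)_17: α=1, u≡2; β=3, v≡11 (mod 17); (2|17)=+1, (11|17)=-1; sign (−1)^0·+1^3·-1^1 = -1.
Ram(-71162, -60214) = {11, 13, 17, ∞}; no ℚ_11-point on the conic.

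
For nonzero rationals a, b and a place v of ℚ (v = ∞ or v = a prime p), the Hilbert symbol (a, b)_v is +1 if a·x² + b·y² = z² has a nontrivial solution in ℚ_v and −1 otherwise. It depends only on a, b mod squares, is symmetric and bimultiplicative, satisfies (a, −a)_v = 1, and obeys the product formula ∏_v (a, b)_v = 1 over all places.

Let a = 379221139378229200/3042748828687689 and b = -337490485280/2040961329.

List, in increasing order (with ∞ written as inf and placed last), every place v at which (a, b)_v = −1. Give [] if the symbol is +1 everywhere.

[2, 5, 13, 19]

(a, b) ≡ (13, -4370) mod (ℚ^×)²; places V = {2, 3, 5, 11, 13, 19, 23, 37, ∞}.
(a,b)_∞: sgn(13)=+, sgn(-4370)=−, so +1.
(a,b)_37: α=-6, u≡15; β=-4, v≡30 (mod 37); (15|37)=-1, (30|37)=+1; sign (−1)^0·-1^-4·+1^-6 = +1.
(a,b)_13: α=11, u≡3; β=6, v≡5 (mod 13); (3|13)=+1, (5|13)=-1; sign (−1)^0·+1^6·-1^11 = -1.
(a,b)_5: α=2, u≡2; β=1, v≡1 (mod 5); (2|5)=-1, (1|5)=+1; sign (−1)^0·-1^1·+1^2 = -1.
(a,b)_3: α=-4, u≡1; β=-2, v≡1 (mod 3); (1|3)=+1, (1|3)=+1; sign (−1)^0·+1^-2·+1^-4 = +1.
(a,b)_2: α=4, β=5; u≡5, v≡7 (mod 8); ε(u)ε(v)=0·1, αω(v)=4·0, βω(u)=5·1; sum ≡ 1  ⇒  -1.
(a,b)_23: α=2, u≡4; β=1, v≡11 (mod 23); (4|23)=+1, (11|23)=-1; sign (−1)^0·+1^1·-1^2 = +1.
(a,b)_11: α=-4, u≡6; β=-2, v≡6 (mod 11); (6|11)=-1, (6|11)=-1; sign (−1)^0·-1^-2·-1^-4 = +1.
(a,b)_19: α=0, u≡3; β=1, v≡11 (mod 19); (3|19)=-1, (11|19)=+1; sign (−1)^0·-1^1·+1^0 = -1.
Ram(13, -4370) = {2, 5, 13, 19}; no ℚ_2-point on the conic.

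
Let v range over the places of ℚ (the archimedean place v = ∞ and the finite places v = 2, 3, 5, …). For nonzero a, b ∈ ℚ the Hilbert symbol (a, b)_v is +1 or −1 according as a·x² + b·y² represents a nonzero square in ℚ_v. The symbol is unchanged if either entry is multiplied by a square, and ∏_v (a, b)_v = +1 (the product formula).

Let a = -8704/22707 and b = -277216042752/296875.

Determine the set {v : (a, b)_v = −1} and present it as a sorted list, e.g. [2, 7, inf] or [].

Mod squares: a ≡ -102, b ≡ -4321493. Check v ∈ {∞, 2, 3, 5, 11, 17, 19, 23, 29, 31}.
v=19: a=19^0·(≡18), b=19^-1·(≡12) mod 19; (18|19)=-1, (12|19)=-1; (−1)^{0·-1·9}·(-1)^-1·(-1)^0 = -1.
v=5: a=5^0·(≡3), b=5^-6·(≡2) mod 5; (3|5)=-1, (2|5)=-1; (−1)^{0·-6·2}·(-1)^-6·(-1)^0 = +1.
v=17: a=17^1·(≡14), b=17^0·(≡16) mod 17; (14|17)=-1, (16|17)=+1; (−1)^{1·0·8}·(-1)^0·(+1)^1 = +1.
v=29: a=29^-2·(≡2), b=29^1·(≡3) mod 29; (2|29)=-1, (3|29)=-1; (−1)^{-2·1·14}·(-1)^1·(-1)^-2 = -1.
v=23: a=23^0·(≡6), b=23^3·(≡20) mod 23; (6|23)=+1, (20|23)=-1; (−1)^{0·3·11}·(+1)^3·(-1)^0 = +1.
v=11: a=11^0·(≡10), b=11^1·(≡10) mod 11; (10|11)=-1, (10|11)=-1; (−1)^{0·1·5}·(-1)^1·(-1)^0 = -1.
v=2: v_2(a)=9, v_2(b)=8; units ≡ 5, 3 (mod 8); ε·ε+αω+βω = 0·1+9·1+8·1 ≡ 1  ⇒  (a,b)_2 = -1.
v=31: a=31^0·(≡17), b=31^1·(≡4) mod 31; (17|31)=-1, (4|31)=+1; (−1)^{0·1·15}·(-1)^1·(+1)^0 = -1.
v=3: a=3^-3·(≡2), b=3^2·(≡1) mod 3; (2|3)=-1, (1|3)=+1; (−1)^{-3·2·1}·(-1)^2·(+1)^-3 = +1.
v=∞: -102 < 0 and -4321493 < 0  ⇒  (a,b)_∞ = -1.
Ram(-102, -4321493) = {2, 11, 19, 29, 31, ∞}; no ℚ_2-point on the conic.

[2, 11, 19, 29, 31, inf]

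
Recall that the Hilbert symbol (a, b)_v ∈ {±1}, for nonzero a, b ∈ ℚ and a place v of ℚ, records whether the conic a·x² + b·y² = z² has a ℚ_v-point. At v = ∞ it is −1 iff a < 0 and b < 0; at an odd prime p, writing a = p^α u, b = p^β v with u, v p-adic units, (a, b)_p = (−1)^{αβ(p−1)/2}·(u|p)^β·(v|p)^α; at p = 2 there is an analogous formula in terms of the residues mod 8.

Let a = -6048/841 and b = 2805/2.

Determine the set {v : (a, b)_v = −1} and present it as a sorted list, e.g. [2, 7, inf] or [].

[3, 5, 7, 11]

Mod squares: a ≡ -42, b ≡ 5610. Check v ∈ {∞, 2, 3, 5, 7, 11, 17, 29}.
v=7: a=7^1·(≡4), b=7^0·(≡6) mod 7; (4|7)=+1, (6|7)=-1; (−1)^{1·0·3}·(+1)^0·(-1)^1 = -1.
v=11: a=11^0·(≡7), b=11^1·(≡1) mod 11; (7|11)=-1, (1|11)=+1; (−1)^{0·1·5}·(-1)^1·(+1)^0 = -1.
v=∞: -42 < 0 and 5610 > 0  ⇒  (a,b)_∞ = +1.
v=2: v_2(a)=5, v_2(b)=-1; units ≡ 3, 5 (mod 8); ε·ε+αω+βω = 1·0+5·1+-1·1 ≡ 0  ⇒  (a,b)_2 = +1.
v=29: a=29^-2·(≡13), b=29^0·(≡25) mod 29; (13|29)=+1, (25|29)=+1; (−1)^{-2·0·14}·(+1)^0·(+1)^-2 = +1.
v=3: a=3^3·(≡1), b=3^1·(≡1) mod 3; (1|3)=+1, (1|3)=+1; (−1)^{3·1·1}·(+1)^1·(+1)^3 = -1.
v=5: a=5^0·(≡2), b=5^1·(≡3) mod 5; (2|5)=-1, (3|5)=-1; (−1)^{0·1·2}·(-1)^1·(-1)^0 = -1.
v=17: a=17^0·(≡9), b=17^1·(≡6) mod 17; (9|17)=+1, (6|17)=-1; (−1)^{0·1·8}·(+1)^1·(-1)^0 = +1.
|Ram(-42, 5610)| = 4, even; anisotropic at {3, 5, 7, 11}.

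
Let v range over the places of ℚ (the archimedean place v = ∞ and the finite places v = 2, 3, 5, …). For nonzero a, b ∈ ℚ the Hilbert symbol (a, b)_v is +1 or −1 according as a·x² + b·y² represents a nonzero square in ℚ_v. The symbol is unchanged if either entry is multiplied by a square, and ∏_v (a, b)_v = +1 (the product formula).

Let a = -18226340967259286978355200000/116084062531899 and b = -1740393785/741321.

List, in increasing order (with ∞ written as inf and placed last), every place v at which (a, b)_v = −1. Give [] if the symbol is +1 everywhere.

[2, 5, 11, 13, 17, 23, 31, inf]

(a, b) ≡ (-372660145, -787865) mod (ℚ^×)²; places V = {2, 3, 5, 7, 11, 13, 17, 23, 31, 41, 43, 47, ∞}.
(a,b)_2: α=16, β=0; u≡7, v≡7 (mod 8); ε(u)ε(v)=1·1, αω(v)=16·0, βω(u)=0·0; sum ≡ 1  ⇒  -1.
(a,b)_3: α=-2, u≡2; β=-2, v≡1 (mod 3); (2|3)=-1, (1|3)=+1; sign (−1)^0·-1^-2·+1^-2 = +1.
(a,b)_13: α=3, u≡5; β=1, v≡10 (mod 13); (5|13)=-1, (10|13)=+1; sign (−1)^0·-1^1·+1^3 = -1.
(a,b)_43: α=1, u≡24; β=0, v≡40 (mod 43); (24|43)=+1, (40|43)=+1; sign (−1)^0·+1^0·+1^1 = +1.
(a,b)_47: α=0, u≡23; β=2, v≡38 (mod 47); (23|47)=-1, (38|47)=-1; sign (−1)^0·-1^2·-1^0 = +1.
(a,b)_7: α=-8, u≡5; β=-2, v≡5 (mod 7); (5|7)=-1, (5|7)=-1; sign (−1)^0·-1^-2·-1^-8 = +1.
(a,b)_17: α=3, u≡1; β=1, v≡10 (mod 17); (1|17)=+1, (10|17)=-1; sign (−1)^0·+1^1·-1^3 = -1.
(a,b)_∞: sgn(-372660145)=−, sgn(-787865)=−, so -1.
(a,b)_23: α=5, u≡11; β=1, v≡22 (mod 23); (11|23)=-1, (22|23)=-1; sign (−1)^1·-1^1·-1^5 = -1.
(a,b)_31: α=3, u≡2; β=1, v≡16 (mod 31); (2|31)=+1, (16|31)=+1; sign (−1)^1·+1^1·+1^3 = -1.
(a,b)_41: α=-2, u≡15; β=-2, v≡16 (mod 41); (15|41)=-1, (16|41)=+1; sign (−1)^0·-1^-2·+1^-2 = +1.
(a,b)_11: α=-3, u≡9; β=0, v≡10 (mod 11); (9|11)=+1, (10|11)=-1; sign (−1)^0·+1^0·-1^-3 = -1.
(a,b)_5: α=5, u≡4; β=1, v≡3 (mod 5); (4|5)=+1, (3|5)=-1; sign (−1)^0·+1^1·-1^5 = -1.
Ram(-372660145, -787865) = {2, 5, 11, 13, 17, 23, 31, ∞}; no ℚ_2-point on the conic.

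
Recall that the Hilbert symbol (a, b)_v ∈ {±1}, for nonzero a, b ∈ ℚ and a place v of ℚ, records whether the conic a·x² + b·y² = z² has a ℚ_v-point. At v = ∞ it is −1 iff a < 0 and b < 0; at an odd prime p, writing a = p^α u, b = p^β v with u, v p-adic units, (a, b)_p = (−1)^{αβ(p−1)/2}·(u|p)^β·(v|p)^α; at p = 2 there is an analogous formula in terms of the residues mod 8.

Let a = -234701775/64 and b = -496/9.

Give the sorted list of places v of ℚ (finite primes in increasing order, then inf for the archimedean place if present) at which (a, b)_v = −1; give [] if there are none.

[11, 23, 31, inf]

Mod squares: a ≡ -1043119, b ≡ -31. Check v ∈ {∞, 2, 3, 5, 7, 11, 19, 23, 31}.
v=19: a=19^1·(≡7), b=19^0·(≡4) mod 19; (7|19)=+1, (4|19)=+1; (−1)^{1·0·9}·(+1)^0·(+1)^1 = +1.
v=∞: -1043119 < 0 and -31 < 0  ⇒  (a,b)_∞ = -1.
v=23: a=23^1·(≡3), b=23^0·(≡19) mod 23; (3|23)=+1, (19|23)=-1; (−1)^{1·0·11}·(+1)^0·(-1)^1 = -1.
v=7: a=7^1·(≡6), b=7^0·(≡4) mod 7; (6|7)=-1, (4|7)=+1; (−1)^{1·0·3}·(-1)^0·(+1)^1 = +1.
v=2: v_2(a)=-6, v_2(b)=4; units ≡ 1, 1 (mod 8); ε·ε+αω+βω = 0·0+-6·0+4·0 ≡ 0  ⇒  (a,b)_2 = +1.
v=5: a=5^2·(≡1), b=5^0·(≡1) mod 5; (1|5)=+1, (1|5)=+1; (−1)^{2·0·2}·(+1)^0·(+1)^2 = +1.
v=11: a=11^1·(≡6), b=11^0·(≡6) mod 11; (6|11)=-1, (6|11)=-1; (−1)^{1·0·5}·(-1)^0·(-1)^1 = -1.
v=31: a=31^1·(≡6), b=31^1·(≡12) mod 31; (6|31)=-1, (12|31)=-1; (−1)^{1·1·15}·(-1)^1·(-1)^1 = -1.
v=3: a=3^2·(≡2), b=3^-2·(≡2) mod 3; (2|3)=-1, (2|3)=-1; (−1)^{2·-2·1}·(-1)^-2·(-1)^2 = +1.
(-1043119, -31 / ℚ) ramifies at {11, 23, 31, ∞}: a division algebra.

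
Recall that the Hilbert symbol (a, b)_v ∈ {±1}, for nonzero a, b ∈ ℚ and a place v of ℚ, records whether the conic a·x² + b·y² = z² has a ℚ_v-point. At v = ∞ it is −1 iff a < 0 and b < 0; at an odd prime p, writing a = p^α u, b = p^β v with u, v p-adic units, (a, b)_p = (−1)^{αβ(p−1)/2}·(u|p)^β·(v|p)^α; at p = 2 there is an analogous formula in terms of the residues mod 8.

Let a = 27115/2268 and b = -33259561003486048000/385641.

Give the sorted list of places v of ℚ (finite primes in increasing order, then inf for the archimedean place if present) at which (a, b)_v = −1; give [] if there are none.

[7, 11, 19, 29]

(a, b) ≡ (189805, -3606295) mod (ℚ^×)²; places V = {2, 3, 5, 7, 11, 17, 19, 23, 29, ∞}.
(a,b)_17: α=1, u≡2; β=3, v≡2 (mod 17); (2|17)=+1, (2|17)=+1; sign (−1)^0·+1^3·+1^1 = +1.
(a,b)_11: α=1, u≡6; β=3, v≡6 (mod 11); (6|11)=-1, (6|11)=-1; sign (−1)^1·-1^3·-1^1 = -1.
(a,b)_19: α=0, u≡3; β=1, v≡17 (mod 19); (3|19)=-1, (17|19)=+1; sign (−1)^0·-1^1·+1^0 = -1.
(a,b)_3: α=-4, u≡1; β=-6, v≡2 (mod 3); (1|3)=+1, (2|3)=-1; sign (−1)^0·+1^-6·-1^-4 = +1.
(a,b)_23: α=0, u≡13; β=-2, v≡12 (mod 23); (13|23)=+1, (12|23)=+1; sign (−1)^0·+1^-2·+1^0 = +1.
(a,b)_7: α=-1, u≡2; β=3, v≡2 (mod 7); (2|7)=+1, (2|7)=+1; sign (−1)^1·+1^3·+1^-1 = -1.
(a,b)_∞: sgn(189805)=+, sgn(-3606295)=−, so +1.
(a,b)_29: α=1, u≡6; β=3, v≡3 (mod 29); (6|29)=+1, (3|29)=-1; sign (−1)^0·+1^3·-1^1 = -1.
(a,b)_2: α=-2, β=8; u≡5, v≡1 (mod 8); ε(u)ε(v)=0·0, αω(v)=-2·0, βω(u)=8·1; sum ≡ 0  ⇒  +1.
(a,b)_5: α=1, u≡1; β=3, v≡1 (mod 5); (1|5)=+1, (1|5)=+1; sign (−1)^0·+1^3·+1^1 = +1.
(189805, -3606295 / ℚ) ramifies at {7, 11, 19, 29}: a division algebra.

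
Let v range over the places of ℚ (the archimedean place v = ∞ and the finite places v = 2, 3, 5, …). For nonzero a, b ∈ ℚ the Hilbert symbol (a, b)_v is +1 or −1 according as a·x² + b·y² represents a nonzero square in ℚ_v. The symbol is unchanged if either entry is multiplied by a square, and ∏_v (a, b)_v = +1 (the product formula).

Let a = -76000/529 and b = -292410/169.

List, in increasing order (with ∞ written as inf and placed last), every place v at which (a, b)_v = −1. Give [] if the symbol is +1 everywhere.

(a, b) ≡ (-190, -10) mod (ℚ^×)²; places V = {2, 3, 5, 13, 19, 23, ∞}.
(a,b)_2: α=5, β=1; u≡1, v≡3 (mod 8); ε(u)ε(v)=0·1, αω(v)=5·1, βω(u)=1·0; sum ≡ 1  ⇒  -1.
(a,b)_3: α=0, u≡2; β=4, v≡2 (mod 3); (2|3)=-1, (2|3)=-1; sign (−1)^0·-1^4·-1^0 = +1.
(a,b)_∞: sgn(-190)=−, sgn(-10)=−, so -1.
(a,b)_5: α=3, u≡3; β=1, v≡2 (mod 5); (3|5)=-1, (2|5)=-1; sign (−1)^0·-1^1·-1^3 = +1.
(a,b)_19: α=1, u≡16; β=2, v≡6 (mod 19); (16|19)=+1, (6|19)=+1; sign (−1)^0·+1^2·+1^1 = +1.
(a,b)_13: α=0, u≡7; β=-2, v≡12 (mod 13); (7|13)=-1, (12|13)=+1; sign (−1)^0·-1^-2·+1^0 = +1.
(a,b)_23: α=-2, u≡15; β=0, v≡13 (mod 23); (15|23)=-1, (13|23)=+1; sign (−1)^0·-1^0·+1^-2 = +1.
|Ram(-190, -10)| = 2, even; anisotropic at {2, ∞}.

[2, inf]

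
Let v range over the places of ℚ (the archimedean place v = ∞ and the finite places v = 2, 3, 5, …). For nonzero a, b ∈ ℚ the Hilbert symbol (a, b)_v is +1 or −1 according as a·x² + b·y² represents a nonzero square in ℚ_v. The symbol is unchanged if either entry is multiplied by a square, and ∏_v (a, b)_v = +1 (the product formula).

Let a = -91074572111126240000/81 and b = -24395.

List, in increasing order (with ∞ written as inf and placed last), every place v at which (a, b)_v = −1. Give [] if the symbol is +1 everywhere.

(a, b) ≡ (-141491, -24395) mod (ℚ^×)²; places V = {2, 3, 5, 7, 13, 17, 29, 41, ∞}.
(a,b)_7: α=3, u≡5; β=1, v≡1 (mod 7); (5|7)=-1, (1|7)=+1; sign (−1)^1·-1^1·+1^3 = +1.
(a,b)_13: α=2, u≡9; β=0, v≡6 (mod 13); (9|13)=+1, (6|13)=-1; sign (−1)^0·+1^0·-1^2 = +1.
(a,b)_41: α=3, u≡35; β=1, v≡20 (mod 41); (35|41)=-1, (20|41)=+1; sign (−1)^0·-1^1·+1^3 = -1.
(a,b)_17: α=3, u≡6; β=1, v≡10 (mod 17); (6|17)=-1, (10|17)=-1; sign (−1)^0·-1^1·-1^3 = +1.
(a,b)_5: α=4, u≡1; β=1, v≡1 (mod 5); (1|5)=+1, (1|5)=+1; sign (−1)^0·+1^1·+1^4 = +1.
(a,b)_2: α=8, β=0; u≡5, v≡5 (mod 8); ε(u)ε(v)=0·0, αω(v)=8·1, βω(u)=0·1; sum ≡ 0  ⇒  +1.
(a,b)_∞: sgn(-141491)=−, sgn(-24395)=−, so -1.
(a,b)_29: α=1, u≡5; β=0, v≡23 (mod 29); (5|29)=+1, (23|29)=+1; sign (−1)^0·+1^0·+1^1 = +1.
(a,b)_3: α=-4, u≡1; β=0, v≡1 (mod 3); (1|3)=+1, (1|3)=+1; sign (−1)^0·+1^0·+1^-4 = +1.
|Ram(-141491, -24395)| = 2, even; anisotropic at {41, ∞}.

[41, inf]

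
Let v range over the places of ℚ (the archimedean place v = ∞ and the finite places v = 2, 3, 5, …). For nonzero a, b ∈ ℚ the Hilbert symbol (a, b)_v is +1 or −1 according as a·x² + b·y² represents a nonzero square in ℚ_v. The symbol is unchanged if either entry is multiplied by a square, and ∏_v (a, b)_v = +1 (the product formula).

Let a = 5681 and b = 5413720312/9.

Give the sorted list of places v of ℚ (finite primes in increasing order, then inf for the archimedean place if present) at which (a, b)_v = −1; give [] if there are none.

[13, 17, 19, 23]

Mod squares: a ≡ 5681, b ≡ 163438. Check v ∈ {∞, 2, 3, 7, 11, 13, 17, 19, 23}.
v=11: a=11^0·(≡5), b=11^1·(≡10) mod 11; (5|11)=+1, (10|11)=-1; (−1)^{0·1·5}·(+1)^1·(-1)^0 = +1.
v=3: a=3^0·(≡2), b=3^-2·(≡1) mod 3; (2|3)=-1, (1|3)=+1; (−1)^{0·-2·1}·(-1)^-2·(+1)^0 = +1.
v=17: a=17^0·(≡3), b=17^1·(≡8) mod 17; (3|17)=-1, (8|17)=+1; (−1)^{0·1·8}·(-1)^1·(+1)^0 = -1.
v=7: a=7^0·(≡4), b=7^2·(≡4) mod 7; (4|7)=+1, (4|7)=+1; (−1)^{0·2·3}·(+1)^2·(+1)^0 = +1.
v=19: a=19^1·(≡14), b=19^1·(≡13) mod 19; (14|19)=-1, (13|19)=-1; (−1)^{1·1·9}·(-1)^1·(-1)^1 = -1.
v=2: v_2(a)=0, v_2(b)=3; units ≡ 1, 7 (mod 8); ε·ε+αω+βω = 0·1+0·0+3·0 ≡ 0  ⇒  (a,b)_2 = +1.
v=23: a=23^1·(≡17), b=23^1·(≡20) mod 23; (17|23)=-1, (20|23)=-1; (−1)^{1·1·11}·(-1)^1·(-1)^1 = -1.
v=13: a=13^1·(≡8), b=13^2·(≡6) mod 13; (8|13)=-1, (6|13)=-1; (−1)^{1·2·6}·(-1)^2·(-1)^1 = -1.
v=∞: 5681 > 0 and 163438 > 0  ⇒  (a,b)_∞ = +1.
Ram(5681, 163438) = {13, 17, 19, 23}; no ℚ_13-point on the conic.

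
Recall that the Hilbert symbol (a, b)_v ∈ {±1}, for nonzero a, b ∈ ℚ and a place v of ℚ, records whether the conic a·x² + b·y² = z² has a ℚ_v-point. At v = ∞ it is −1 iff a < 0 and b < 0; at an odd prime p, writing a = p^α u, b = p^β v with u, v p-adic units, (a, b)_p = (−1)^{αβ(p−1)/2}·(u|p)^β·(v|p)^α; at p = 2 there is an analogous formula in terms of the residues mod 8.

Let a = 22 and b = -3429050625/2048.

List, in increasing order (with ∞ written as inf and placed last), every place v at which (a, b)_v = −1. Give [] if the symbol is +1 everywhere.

[]

(a, b) ≡ (22, -24882) mod (ℚ^×)²; places V = {2, 3, 5, 7, 11, 13, 29, ∞}.
(a,b)_13: α=0, u≡9; β=1, v≡3 (mod 13); (9|13)=+1, (3|13)=+1; sign (−1)^0·+1^1·+1^0 = +1.
(a,b)_11: α=1, u≡2; β=1, v≡9 (mod 11); (2|11)=-1, (9|11)=+1; sign (−1)^1·-1^1·+1^1 = +1.
(a,b)_∞: sgn(22)=+, sgn(-24882)=−, so +1.
(a,b)_2: α=1, β=-11; u≡3, v≡7 (mod 8); ε(u)ε(v)=1·1, αω(v)=1·0, βω(u)=-11·1; sum ≡ 0  ⇒  +1.
(a,b)_5: α=0, u≡2; β=4, v≡3 (mod 5); (2|5)=-1, (3|5)=-1; sign (−1)^0·-1^4·-1^0 = +1.
(a,b)_7: α=0, u≡1; β=2, v≡5 (mod 7); (1|7)=+1, (5|7)=-1; sign (−1)^0·+1^2·-1^0 = +1.
(a,b)_29: α=0, u≡22; β=1, v≡3 (mod 29); (22|29)=+1, (3|29)=-1; sign (−1)^0·+1^1·-1^0 = +1.
(a,b)_3: α=0, u≡1; β=3, v≡1 (mod 3); (1|3)=+1, (1|3)=+1; sign (−1)^0·+1^3·+1^0 = +1.
Every local symbol is +1, so the conic 22·x² + -24882·y² = z² has ℚ_v-points for all v and hence a ℚ-point; (a, b / ℚ) ≅ M_2(ℚ).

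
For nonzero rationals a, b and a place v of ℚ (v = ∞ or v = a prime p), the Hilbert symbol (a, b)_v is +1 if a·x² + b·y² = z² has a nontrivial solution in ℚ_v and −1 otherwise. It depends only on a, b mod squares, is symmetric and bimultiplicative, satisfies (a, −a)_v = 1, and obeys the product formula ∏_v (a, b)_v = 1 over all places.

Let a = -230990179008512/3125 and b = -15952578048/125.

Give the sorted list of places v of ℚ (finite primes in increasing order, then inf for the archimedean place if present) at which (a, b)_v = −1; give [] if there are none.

Mod squares: a ≡ -85, b ≡ -110. Check v ∈ {∞, 2, 3, 5, 7, 11, 17}.
v=∞: -85 < 0 and -110 < 0  ⇒  (a,b)_∞ = -1.
v=7: a=7^2·(≡5), b=7^0·(≡1) mod 7; (5|7)=-1, (1|7)=+1; (−1)^{2·0·3}·(-1)^0·(+1)^2 = +1.
v=5: a=5^-5·(≡3), b=5^-3·(≡2) mod 5; (3|5)=-1, (2|5)=-1; (−1)^{-5·-3·2}·(-1)^-3·(-1)^-5 = +1.
v=3: a=3^0·(≡2), b=3^4·(≡1) mod 3; (2|3)=-1, (1|3)=+1; (−1)^{0·4·1}·(-1)^4·(+1)^0 = +1.
v=17: a=17^3·(≡3), b=17^2·(≡1) mod 17; (3|17)=-1, (1|17)=+1; (−1)^{3·2·8}·(-1)^2·(+1)^3 = +1.
v=11: a=11^4·(≡4), b=11^3·(≡4) mod 11; (4|11)=+1, (4|11)=+1; (−1)^{4·3·5}·(+1)^3·(+1)^4 = +1.
v=2: v_2(a)=16, v_2(b)=9; units ≡ 3, 1 (mod 8); ε·ε+αω+βω = 1·0+16·0+9·1 ≡ 1  ⇒  (a,b)_2 = -1.
(-85, -110 / ℚ) ramifies at {2, ∞}: a division algebra.

[2, inf]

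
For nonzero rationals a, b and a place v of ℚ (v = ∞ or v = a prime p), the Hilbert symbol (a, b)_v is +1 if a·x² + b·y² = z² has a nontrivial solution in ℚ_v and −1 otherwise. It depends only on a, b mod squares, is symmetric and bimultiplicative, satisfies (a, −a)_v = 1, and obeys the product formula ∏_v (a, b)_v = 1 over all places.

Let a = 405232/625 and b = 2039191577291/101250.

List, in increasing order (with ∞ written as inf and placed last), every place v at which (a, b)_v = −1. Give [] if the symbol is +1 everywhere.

[2, 19, 31, 43]

Mod squares: a ≡ 25327, b ≡ 22. Check v ∈ {∞, 2, 3, 5, 11, 17, 19, 31, 43}.
v=3: a=3^0·(≡1), b=3^-4·(≡1) mod 3; (1|3)=+1, (1|3)=+1; (−1)^{0·-4·1}·(+1)^-4·(+1)^0 = +1.
v=31: a=31^1·(≡29), b=31^2·(≡26) mod 31; (29|31)=-1, (26|31)=-1; (−1)^{1·2·15}·(-1)^2·(-1)^1 = -1.
v=∞: 25327 > 0 and 22 > 0  ⇒  (a,b)_∞ = +1.
v=5: a=5^-4·(≡2), b=5^-4·(≡3) mod 5; (2|5)=-1, (3|5)=-1; (−1)^{-4·-4·2}·(-1)^-4·(-1)^-4 = +1.
v=17: a=17^0·(≡12), b=17^2·(≡10) mod 17; (12|17)=-1, (10|17)=-1; (−1)^{0·2·8}·(-1)^2·(-1)^0 = +1.
v=11: a=11^0·(≡4), b=11^1·(≡7) mod 11; (4|11)=+1, (7|11)=-1; (−1)^{0·1·5}·(+1)^1·(-1)^0 = +1.
v=43: a=43^1·(≡19), b=43^2·(≡8) mod 43; (19|43)=-1, (8|43)=-1; (−1)^{1·2·21}·(-1)^2·(-1)^1 = -1.
v=2: v_2(a)=4, v_2(b)=-1; units ≡ 7, 3 (mod 8); ε·ε+αω+βω = 1·1+4·1+-1·0 ≡ 1  ⇒  (a,b)_2 = -1.
v=19: a=19^1·(≡14), b=19^2·(≡3) mod 19; (14|19)=-1, (3|19)=-1; (−1)^{1·2·9}·(-1)^2·(-1)^1 = -1.
Ram(25327, 22) = {2, 19, 31, 43}; no ℚ_2-point on the conic.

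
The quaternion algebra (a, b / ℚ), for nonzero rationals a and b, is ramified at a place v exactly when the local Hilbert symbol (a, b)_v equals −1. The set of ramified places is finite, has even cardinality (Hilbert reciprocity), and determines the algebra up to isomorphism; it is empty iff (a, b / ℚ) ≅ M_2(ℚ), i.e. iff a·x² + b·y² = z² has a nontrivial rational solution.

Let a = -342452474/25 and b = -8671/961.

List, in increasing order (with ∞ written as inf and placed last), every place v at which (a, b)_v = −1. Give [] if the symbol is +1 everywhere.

[23, inf]

Mod squares: a ≡ -41354, b ≡ -8671. Check v ∈ {∞, 2, 5, 7, 13, 23, 29, 31}.
v=13: a=13^2·(≡10), b=13^1·(≡4) mod 13; (10|13)=+1, (4|13)=+1; (−1)^{2·1·6}·(+1)^1·(+1)^2 = +1.
v=5: a=5^-2·(≡1), b=5^0·(≡4) mod 5; (1|5)=+1, (4|5)=+1; (−1)^{-2·0·2}·(+1)^0·(+1)^-2 = +1.
v=23: a=23^1·(≡21), b=23^1·(≡11) mod 23; (21|23)=-1, (11|23)=-1; (−1)^{1·1·11}·(-1)^1·(-1)^1 = -1.
v=31: a=31^1·(≡11), b=31^-2·(≡9) mod 31; (11|31)=-1, (9|31)=+1; (−1)^{1·-2·15}·(-1)^-2·(+1)^1 = +1.
v=2: v_2(a)=1, v_2(b)=0; units ≡ 3, 1 (mod 8); ε·ε+αω+βω = 1·0+1·0+0·1 ≡ 0  ⇒  (a,b)_2 = +1.
v=7: a=7^2·(≡4), b=7^0·(≡1) mod 7; (4|7)=+1, (1|7)=+1; (−1)^{2·0·3}·(+1)^0·(+1)^2 = +1.
v=∞: -41354 < 0 and -8671 < 0  ⇒  (a,b)_∞ = -1.
v=29: a=29^1·(≡20), b=29^1·(≡5) mod 29; (20|29)=+1, (5|29)=+1; (−1)^{1·1·14}·(+1)^1·(+1)^1 = +1.
Ram(-41354, -8671) = {23, ∞}; no ℚ_23-point on the conic.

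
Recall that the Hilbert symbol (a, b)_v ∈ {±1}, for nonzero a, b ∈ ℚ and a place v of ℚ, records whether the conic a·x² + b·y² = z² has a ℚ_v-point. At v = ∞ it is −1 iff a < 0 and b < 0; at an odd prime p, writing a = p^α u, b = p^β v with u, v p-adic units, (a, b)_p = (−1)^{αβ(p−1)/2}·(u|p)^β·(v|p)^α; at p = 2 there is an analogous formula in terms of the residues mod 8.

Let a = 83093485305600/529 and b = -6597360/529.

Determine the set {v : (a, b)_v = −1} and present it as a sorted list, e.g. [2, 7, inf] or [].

(a, b) ≡ (231, -935) mod (ℚ^×)²; places V = {2, 3, 5, 7, 11, 17, 23, ∞}.
(a,b)_∞: sgn(231)=+, sgn(-935)=−, so +1.
(a,b)_7: α=5, u≡6; β=2, v≡3 (mod 7); (6|7)=-1, (3|7)=-1; sign (−1)^0·-1^2·-1^5 = -1.
(a,b)_17: α=2, u≡6; β=1, v≡15 (mod 17); (6|17)=-1, (15|17)=+1; sign (−1)^0·-1^1·+1^2 = -1.
(a,b)_2: α=8, β=4; u≡7, v≡1 (mod 8); ε(u)ε(v)=1·0, αω(v)=8·0, βω(u)=4·0; sum ≡ 0  ⇒  +1.
(a,b)_23: α=-2, u≡6; β=-2, v≡6 (mod 23); (6|23)=+1, (6|23)=+1; sign (−1)^0·+1^-2·+1^-2 = +1.
(a,b)_5: α=2, u≡1; β=1, v≡2 (mod 5); (1|5)=+1, (2|5)=-1; sign (−1)^0·+1^1·-1^2 = +1.
(a,b)_11: α=1, u≡6; β=1, v≡4 (mod 11); (6|11)=-1, (4|11)=+1; sign (−1)^1·-1^1·+1^1 = +1.
(a,b)_3: α=5, u≡2; β=2, v≡1 (mod 3); (2|3)=-1, (1|3)=+1; sign (−1)^0·-1^2·+1^5 = +1.
(231, -935 / ℚ) ramifies at {7, 17}: a division algebra.

[7, 17]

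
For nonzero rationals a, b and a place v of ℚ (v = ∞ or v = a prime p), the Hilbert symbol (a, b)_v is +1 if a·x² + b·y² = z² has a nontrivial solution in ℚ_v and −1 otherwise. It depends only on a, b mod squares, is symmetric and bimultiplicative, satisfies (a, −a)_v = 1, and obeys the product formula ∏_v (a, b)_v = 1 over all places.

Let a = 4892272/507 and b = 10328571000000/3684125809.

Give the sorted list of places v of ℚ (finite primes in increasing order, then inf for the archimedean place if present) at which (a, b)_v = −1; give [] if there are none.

(a, b) ≡ (21, 11) mod (ℚ^×)²; places V = {2, 3, 5, 7, 11, 13, 17, 19, 23, 29, ∞}.
(a,b)_13: α=-2, u≡7; β=-2, v≡8 (mod 13); (7|13)=-1, (8|13)=-1; sign (−1)^0·-1^-2·-1^-2 = +1.
(a,b)_3: α=-1, u≡1; β=2, v≡2 (mod 3); (1|3)=+1, (2|3)=-1; sign (−1)^0·+1^2·-1^-1 = -1.
(a,b)_23: α=0, u≡11; β=-2, v≡5 (mod 23); (11|23)=-1, (5|23)=-1; sign (−1)^0·-1^-2·-1^0 = +1.
(a,b)_11: α=2, u≡7; β=1, v≡1 (mod 11); (7|11)=-1, (1|11)=+1; sign (−1)^0·-1^1·+1^2 = -1.
(a,b)_29: α=0, u≡27; β=-2, v≡17 (mod 29); (27|29)=-1, (17|29)=-1; sign (−1)^0·-1^-2·-1^0 = +1.
(a,b)_5: α=0, u≡1; β=6, v≡1 (mod 5); (1|5)=+1, (1|5)=+1; sign (−1)^0·+1^6·+1^0 = +1.
(a,b)_7: α=1, u≡3; β=-2, v≡2 (mod 7); (3|7)=-1, (2|7)=+1; sign (−1)^0·-1^-2·+1^1 = +1.
(a,b)_17: α=0, u≡13; β=2, v≡3 (mod 17); (13|17)=+1, (3|17)=-1; sign (−1)^0·+1^2·-1^0 = +1.
(a,b)_∞: sgn(21)=+, sgn(11)=+, so +1.
(a,b)_2: α=4, β=6; u≡5, v≡3 (mod 8); ε(u)ε(v)=0·1, αω(v)=4·1, βω(u)=6·1; sum ≡ 0  ⇒  +1.
(a,b)_19: α=2, u≡15; β=2, v≡17 (mod 19); (15|19)=-1, (17|19)=+1; sign (−1)^0·-1^2·+1^2 = +1.
Ram(21, 11) = {3, 11}; no ℚ_3-point on the conic.

[3, 11]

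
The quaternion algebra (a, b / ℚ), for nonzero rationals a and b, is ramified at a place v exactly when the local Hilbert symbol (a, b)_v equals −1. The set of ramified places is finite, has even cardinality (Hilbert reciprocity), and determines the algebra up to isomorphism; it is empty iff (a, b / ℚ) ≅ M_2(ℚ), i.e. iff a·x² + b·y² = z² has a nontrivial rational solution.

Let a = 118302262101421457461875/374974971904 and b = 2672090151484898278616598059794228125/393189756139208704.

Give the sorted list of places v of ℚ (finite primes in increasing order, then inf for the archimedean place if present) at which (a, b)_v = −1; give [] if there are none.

Mod squares: a ≡ 11, b ≡ 2586485. Check v ∈ {∞, 2, 3, 5, 11, 13, 23, 31, 37, 41}.
v=11: a=11^5·(≡1), b=11^9·(≡6) mod 11; (1|11)=+1, (6|11)=-1; (−1)^{5·9·5}·(+1)^9·(-1)^5 = +1.
v=∞: 11 > 0 and 2586485 > 0  ⇒  (a,b)_∞ = +1.
v=5: a=5^4·(≡1), b=5^5·(≡2) mod 5; (1|5)=+1, (2|5)=-1; (−1)^{4·5·2}·(+1)^5·(-1)^4 = +1.
v=23: a=23^-2·(≡20), b=23^-2·(≡19) mod 23; (20|23)=-1, (19|23)=-1; (−1)^{-2·-2·11}·(-1)^-2·(-1)^-2 = +1.
v=2: v_2(a)=-22, v_2(b)=-42; units ≡ 3, 5 (mod 8); ε·ε+αω+βω = 1·0+-22·1+-42·1 ≡ 0  ⇒  (a,b)_2 = +1.
v=13: a=13^-2·(≡8), b=13^-2·(≡5) mod 13; (8|13)=-1, (5|13)=-1; (−1)^{-2·-2·6}·(-1)^-2·(-1)^-2 = +1.
v=37: a=37^2·(≡28), b=37^3·(≡9) mod 37; (28|37)=+1, (9|37)=+1; (−1)^{2·3·18}·(+1)^3·(+1)^2 = +1.
v=3: a=3^12·(≡2), b=3^20·(≡2) mod 3; (2|3)=-1, (2|3)=-1; (−1)^{12·20·1}·(-1)^20·(-1)^12 = +1.
v=31: a=31^2·(≡13), b=31^3·(≡5) mod 31; (13|31)=-1, (5|31)=+1; (−1)^{2·3·15}·(-1)^3·(+1)^2 = -1.
v=41: a=41^2·(≡26), b=41^3·(≡13) mod 41; (26|41)=-1, (13|41)=-1; (−1)^{2·3·20}·(-1)^3·(-1)^2 = -1.
|Ram(11, 2586485)| = 2, even; anisotropic at {31, 41}.

[31, 41]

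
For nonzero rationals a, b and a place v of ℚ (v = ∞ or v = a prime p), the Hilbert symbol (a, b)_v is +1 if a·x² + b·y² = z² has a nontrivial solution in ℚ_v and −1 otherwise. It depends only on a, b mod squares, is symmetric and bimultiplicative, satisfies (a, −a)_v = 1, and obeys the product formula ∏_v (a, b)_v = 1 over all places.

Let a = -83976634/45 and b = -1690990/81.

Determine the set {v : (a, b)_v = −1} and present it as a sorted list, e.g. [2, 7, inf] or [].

[5, 7, 17, inf]

(a, b) ≡ (-793730, -34510) mod (ℚ^×)²; places V = {2, 3, 5, 7, 17, 23, 29, ∞}.
(a,b)_17: α=1, u≡13; β=1, v≡5 (mod 17); (13|17)=+1, (5|17)=-1; sign (−1)^0·+1^1·-1^1 = -1.
(a,b)_2: α=1, β=1; u≡7, v≡1 (mod 8); ε(u)ε(v)=1·0, αω(v)=1·0, βω(u)=1·0; sum ≡ 0  ⇒  +1.
(a,b)_29: α=1, u≡23; β=1, v≡13 (mod 29); (23|29)=+1, (13|29)=+1; sign (−1)^0·+1^1·+1^1 = +1.
(a,b)_7: α=1, u≡5; β=3, v≡3 (mod 7); (5|7)=-1, (3|7)=-1; sign (−1)^1·-1^3·-1^1 = -1.
(a,b)_∞: sgn(-793730)=−, sgn(-34510)=−, so -1.
(a,b)_3: α=-2, u≡1; β=-4, v≡2 (mod 3); (1|3)=+1, (2|3)=-1; sign (−1)^0·+1^-4·-1^-2 = +1.
(a,b)_5: α=-1, u≡4; β=1, v≡2 (mod 5); (4|5)=+1, (2|5)=-1; sign (−1)^0·+1^1·-1^-1 = -1.
(a,b)_23: α=3, u≡2; β=0, v≡9 (mod 23); (2|23)=+1, (9|23)=+1; sign (−1)^0·+1^0·+1^3 = +1.
|Ram(-793730, -34510)| = 4, even; anisotropic at {5, 7, 17, ∞}.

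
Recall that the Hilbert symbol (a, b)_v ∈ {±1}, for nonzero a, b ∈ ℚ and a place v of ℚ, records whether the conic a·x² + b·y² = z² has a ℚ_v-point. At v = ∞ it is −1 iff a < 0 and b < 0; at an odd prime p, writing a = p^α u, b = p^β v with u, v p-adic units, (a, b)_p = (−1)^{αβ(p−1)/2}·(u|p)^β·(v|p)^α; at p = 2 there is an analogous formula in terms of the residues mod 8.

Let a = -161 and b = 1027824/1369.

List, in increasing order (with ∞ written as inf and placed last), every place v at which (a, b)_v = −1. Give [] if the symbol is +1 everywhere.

(a, b) ≡ (-161, 1311) mod (ℚ^×)²; places V = {2, 3, 7, 19, 23, 37, ∞}.
(a,b)_2: α=0, β=4; u≡7, v≡7 (mod 8); ε(u)ε(v)=1·1, αω(v)=0·0, βω(u)=4·0; sum ≡ 1  ⇒  -1.
(a,b)_37: α=0, u≡24; β=-2, v≡1 (mod 37); (24|37)=-1, (1|37)=+1; sign (−1)^0·-1^-2·+1^0 = +1.
(a,b)_19: α=0, u≡10; β=1, v≡3 (mod 19); (10|19)=-1, (3|19)=-1; sign (−1)^0·-1^1·-1^0 = -1.
(a,b)_7: α=1, u≡5; β=2, v≡1 (mod 7); (5|7)=-1, (1|7)=+1; sign (−1)^0·-1^2·+1^1 = +1.
(a,b)_∞: sgn(-161)=−, sgn(1311)=+, so +1.
(a,b)_23: α=1, u≡16; β=1, v≡21 (mod 23); (16|23)=+1, (21|23)=-1; sign (−1)^1·+1^1·-1^1 = +1.
(a,b)_3: α=0, u≡1; β=1, v≡2 (mod 3); (1|3)=+1, (2|3)=-1; sign (−1)^0·+1^1·-1^0 = +1.
Ram(-161, 1311) = {2, 19}; no ℚ_2-point on the conic.

[2, 19]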